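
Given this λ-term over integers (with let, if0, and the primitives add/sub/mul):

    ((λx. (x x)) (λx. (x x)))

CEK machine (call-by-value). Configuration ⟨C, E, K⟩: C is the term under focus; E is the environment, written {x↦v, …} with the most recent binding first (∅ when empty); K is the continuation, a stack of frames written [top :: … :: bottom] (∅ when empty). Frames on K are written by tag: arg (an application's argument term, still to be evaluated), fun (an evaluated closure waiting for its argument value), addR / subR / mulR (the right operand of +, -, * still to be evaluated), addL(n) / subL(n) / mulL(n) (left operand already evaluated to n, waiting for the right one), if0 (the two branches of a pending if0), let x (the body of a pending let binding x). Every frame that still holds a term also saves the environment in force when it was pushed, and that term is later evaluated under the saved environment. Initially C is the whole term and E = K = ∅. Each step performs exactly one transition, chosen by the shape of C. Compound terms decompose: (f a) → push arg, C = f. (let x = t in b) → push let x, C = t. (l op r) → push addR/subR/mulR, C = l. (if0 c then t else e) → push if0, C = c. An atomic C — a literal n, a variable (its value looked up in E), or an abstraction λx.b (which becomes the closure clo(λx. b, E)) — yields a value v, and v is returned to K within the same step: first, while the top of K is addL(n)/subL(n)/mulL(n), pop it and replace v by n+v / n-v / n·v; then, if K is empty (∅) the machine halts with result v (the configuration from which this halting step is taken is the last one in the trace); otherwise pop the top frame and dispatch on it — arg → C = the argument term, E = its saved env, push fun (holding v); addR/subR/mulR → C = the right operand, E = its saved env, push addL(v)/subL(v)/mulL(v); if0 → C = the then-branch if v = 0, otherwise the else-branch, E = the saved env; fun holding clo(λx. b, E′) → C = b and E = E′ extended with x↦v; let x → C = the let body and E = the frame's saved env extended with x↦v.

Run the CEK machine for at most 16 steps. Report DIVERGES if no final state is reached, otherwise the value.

[0] ⟨C=((λx. (x x)) (λx. (x x))); E=∅; K=∅⟩
[1] ⟨C=(λx. (x x)); E=∅; K=[arg]⟩
[2] ⟨C=(λx. (x x)); E=∅; K=[fun]⟩
[3] ⟨C=(x x); E={x↦clo(λx. (x x), ∅)}; K=∅⟩
[4] ⟨C=x; E={x↦clo(λx. (x x), ∅)}; K=[arg]⟩
[5] ⟨C=x; E={x↦clo(λx. (x x), ∅)}; K=[fun]⟩
… configuration repeats with period 3 (steps 3–5 recur indefinitely) …

Answer: DIVERGES (no final state within 16 steps)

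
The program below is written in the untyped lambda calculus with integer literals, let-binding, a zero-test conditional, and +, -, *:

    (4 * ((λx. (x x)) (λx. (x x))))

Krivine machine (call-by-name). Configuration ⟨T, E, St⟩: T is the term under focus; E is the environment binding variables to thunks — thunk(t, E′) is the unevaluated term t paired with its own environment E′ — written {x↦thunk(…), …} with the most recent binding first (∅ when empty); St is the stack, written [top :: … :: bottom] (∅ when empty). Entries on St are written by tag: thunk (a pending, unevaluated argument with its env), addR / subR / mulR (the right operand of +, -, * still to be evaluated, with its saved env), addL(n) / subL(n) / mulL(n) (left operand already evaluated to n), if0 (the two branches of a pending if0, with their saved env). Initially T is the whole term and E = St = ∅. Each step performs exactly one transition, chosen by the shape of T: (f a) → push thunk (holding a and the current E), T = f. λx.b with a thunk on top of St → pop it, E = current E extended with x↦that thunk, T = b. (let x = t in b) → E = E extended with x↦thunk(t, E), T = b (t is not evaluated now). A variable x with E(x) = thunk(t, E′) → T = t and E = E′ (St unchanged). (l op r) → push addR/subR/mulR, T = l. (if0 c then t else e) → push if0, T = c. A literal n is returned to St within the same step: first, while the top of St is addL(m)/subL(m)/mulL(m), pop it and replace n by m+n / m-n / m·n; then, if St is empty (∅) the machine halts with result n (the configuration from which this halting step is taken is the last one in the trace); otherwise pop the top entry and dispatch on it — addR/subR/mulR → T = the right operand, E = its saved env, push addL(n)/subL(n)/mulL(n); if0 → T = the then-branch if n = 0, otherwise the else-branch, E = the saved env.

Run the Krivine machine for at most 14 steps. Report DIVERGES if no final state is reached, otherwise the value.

t=0: ⟨T=(4 * ((λx. (x x)) (λx. (x x)))); E=∅; St=∅⟩
t=1: ⟨T=4; E=∅; St=[mulR]⟩
t=2: ⟨T=((λx. (x x)) (λx. (x x))); E=∅; St=[mulL(4)]⟩
t=3: ⟨T=(λx. (x x)); E=∅; St=[thunk :: mulL(4)]⟩
t=4: ⟨T=(x x); E={x↦thunk((λx. (x x)), ∅)}; St=[mulL(4)]⟩
t=5: ⟨T=x; E={x↦thunk((λx. (x x)), ∅)}; St=[thunk :: mulL(4)]⟩
t=6: ⟨T=(λx. (x x)); E=∅; St=[thunk :: mulL(4)]⟩
t=7: ⟨T=(x x); E={x↦thunk(x, {x↦thunk((λx. (x x)), ∅)})}; St=[mulL(4)]⟩
t=8: ⟨T=x; E={x↦thunk(x, {x↦thunk((λx. (x x)), ∅)})}; St=[thunk :: mulL(4)]⟩
t=9: ⟨T=x; E={x↦thunk((λx. (x x)), ∅)}; St=[thunk :: mulL(4)]⟩
t=10: ⟨T=(λx. (x x)); E=∅; St=[thunk :: mulL(4)]⟩
t=11: ⟨T=(x x); E={x↦thunk(x, {x↦thunk(x, {x↦thunk((λx. (x x)), ∅)})})}; St=[mulL(4)]⟩
t=12: ⟨T=x; E={x↦thunk(x, {x↦thunk(x, {x↦thunk((λx. (x x)), ∅)})})}; St=[thunk :: mulL(4)]⟩
t=13: ⟨T=x; E={x↦thunk(x, {x↦thunk((λx. (x x)), ∅)})}; St=[thunk :: mulL(4)]⟩
t=14: ⟨T=x; E={x↦thunk((λx. (x x)), ∅)}; St=[thunk :: mulL(4)]⟩
→ 14 transitions taken and the configuration is still not final: no result within 14 steps

Answer: DIVERGES (no final state within 14 steps)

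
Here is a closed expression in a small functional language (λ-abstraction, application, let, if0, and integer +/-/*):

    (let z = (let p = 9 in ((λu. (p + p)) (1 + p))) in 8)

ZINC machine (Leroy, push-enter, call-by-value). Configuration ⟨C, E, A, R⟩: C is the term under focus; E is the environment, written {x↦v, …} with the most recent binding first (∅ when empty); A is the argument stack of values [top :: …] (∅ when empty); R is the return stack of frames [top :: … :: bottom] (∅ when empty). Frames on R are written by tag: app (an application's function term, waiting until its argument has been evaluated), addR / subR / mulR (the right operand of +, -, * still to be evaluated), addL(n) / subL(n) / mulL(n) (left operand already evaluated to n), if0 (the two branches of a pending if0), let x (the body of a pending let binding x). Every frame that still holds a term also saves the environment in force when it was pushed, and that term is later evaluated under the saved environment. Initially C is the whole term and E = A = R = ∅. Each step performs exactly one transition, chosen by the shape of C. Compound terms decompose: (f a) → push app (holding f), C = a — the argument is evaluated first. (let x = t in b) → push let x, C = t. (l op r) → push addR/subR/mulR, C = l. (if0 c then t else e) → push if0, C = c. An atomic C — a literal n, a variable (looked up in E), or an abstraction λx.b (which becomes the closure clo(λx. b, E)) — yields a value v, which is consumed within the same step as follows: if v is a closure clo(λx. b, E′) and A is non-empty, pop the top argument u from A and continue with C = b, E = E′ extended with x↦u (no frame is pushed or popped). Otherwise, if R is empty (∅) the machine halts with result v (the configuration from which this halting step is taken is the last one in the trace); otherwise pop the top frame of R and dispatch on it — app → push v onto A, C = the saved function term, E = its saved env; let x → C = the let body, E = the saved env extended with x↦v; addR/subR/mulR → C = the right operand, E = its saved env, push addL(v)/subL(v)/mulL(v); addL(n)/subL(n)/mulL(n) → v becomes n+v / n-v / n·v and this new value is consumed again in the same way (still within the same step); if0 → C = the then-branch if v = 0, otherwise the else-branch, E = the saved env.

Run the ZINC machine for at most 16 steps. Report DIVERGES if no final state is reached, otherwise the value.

t=0: [C=(let z = (let p = 9 in ((λu. (p + p)) (1 + p))) in 8) | E=∅ | A=∅ | R=∅]
t=1: [C=(let p = 9 in ((λu. (p + p)) (1 + p))) | E=∅ | A=∅ | R=[let z]]
t=2: [C=9 | E=∅ | A=∅ | R=[let p :: let z]]
t=3: [C=((λu. (p + p)) (1 + p)) | E={p↦9} | A=∅ | R=[let z]]
t=4: [C=(1 + p) | E={p↦9} | A=∅ | R=[app :: let z]]
t=5: [C=1 | E={p↦9} | A=∅ | R=[addR :: app :: let z]]
t=6: [C=p | E={p↦9} | A=∅ | R=[addL(1) :: app :: let z]]
t=7: [C=(λu. (p + p)) | E={p↦9} | A=[10] | R=[let z]]
t=8: [C=(p + p) | E={u↦10, p↦9} | A=∅ | R=[let z]]
t=9: [C=p | E={u↦10, p↦9} | A=∅ | R=[addR :: let z]]
t=10: [C=p | E={u↦10, p↦9} | A=∅ | R=[addL(9) :: let z]]
t=11: [C=8 | E={z↦18} | A=∅ | R=∅]
→ final value 8

Answer: 8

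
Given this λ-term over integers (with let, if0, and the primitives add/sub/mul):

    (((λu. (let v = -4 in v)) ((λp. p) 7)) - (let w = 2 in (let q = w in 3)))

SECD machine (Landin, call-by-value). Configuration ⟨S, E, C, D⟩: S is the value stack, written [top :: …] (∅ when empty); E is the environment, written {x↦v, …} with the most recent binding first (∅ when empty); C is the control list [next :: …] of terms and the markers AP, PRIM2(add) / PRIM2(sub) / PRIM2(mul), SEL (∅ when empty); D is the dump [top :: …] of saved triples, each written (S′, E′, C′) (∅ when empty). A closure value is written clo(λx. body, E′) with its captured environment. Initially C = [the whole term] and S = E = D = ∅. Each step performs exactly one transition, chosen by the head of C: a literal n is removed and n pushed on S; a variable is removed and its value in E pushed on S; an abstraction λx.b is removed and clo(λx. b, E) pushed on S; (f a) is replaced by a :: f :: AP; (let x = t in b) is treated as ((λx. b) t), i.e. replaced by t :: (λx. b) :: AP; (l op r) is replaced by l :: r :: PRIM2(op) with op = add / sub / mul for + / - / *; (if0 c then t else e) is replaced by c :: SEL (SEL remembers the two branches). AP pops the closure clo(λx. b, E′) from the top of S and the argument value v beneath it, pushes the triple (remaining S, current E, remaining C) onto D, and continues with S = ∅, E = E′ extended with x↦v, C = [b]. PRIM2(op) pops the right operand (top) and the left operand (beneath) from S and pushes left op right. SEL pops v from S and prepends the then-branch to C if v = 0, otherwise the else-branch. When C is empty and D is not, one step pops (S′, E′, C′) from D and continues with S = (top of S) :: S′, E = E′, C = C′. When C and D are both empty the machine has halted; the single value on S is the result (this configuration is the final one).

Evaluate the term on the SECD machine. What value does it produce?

t=0: ⟨S=∅; E=∅; C=[(((λu. (let v = -4 in v)) ((λp. p) 7)) - (let w = 2 in (let q = w in 3)))]; D=∅⟩
t=1: ⟨S=∅; E=∅; C=[((λu. (let v = -4 in v)) ((λp. p) 7)) :: (let w = 2 in (let q = w in 3)) :: PRIM2(sub)]; D=∅⟩
t=2: ⟨S=∅; E=∅; C=[((λp. p) 7) :: (λu. (let v = -4 in v)) :: AP :: (let w = 2 in (let q = w in 3)) :: PRIM2(sub)]; D=∅⟩
t=3: ⟨S=∅; E=∅; C=[7 :: (λp. p) :: AP :: (λu. (let v = -4 in v)) :: AP :: (let w = 2 in (let q = w in 3)) :: PRIM2(sub)]; D=∅⟩
t=4: ⟨S=[7]; E=∅; C=[(λp. p) :: AP :: (λu. (let v = -4 in v)) :: AP :: (let w = 2 in (let q = w in 3)) :: PRIM2(sub)]; D=∅⟩
t=5: ⟨S=[clo(λp. p, ∅) :: 7]; E=∅; C=[AP :: (λu. (let v = -4 in v)) :: AP :: (let w = 2 in (let q = w in 3)) :: PRIM2(sub)]; D=∅⟩
t=6: ⟨S=∅; E={p↦7}; C=[p]; D=[(∅, ∅, [(λu. (let v = -4 in v)) :: AP :: (let w = 2 in (let q = w in 3)) :: PRIM2(sub)])]⟩
t=7: ⟨S=[7]; E={p↦7}; C=∅; D=[(∅, ∅, [(λu. (let v = -4 in v)) :: AP :: (let w = 2 in (let q = w in 3)) :: PRIM2(sub)])]⟩
t=8: ⟨S=[7]; E=∅; C=[(λu. (let v = -4 in v)) :: AP :: (let w = 2 in (let q = w in 3)) :: PRIM2(sub)]; D=∅⟩
t=9: ⟨S=[clo(λu. (let v = -4 in v), ∅) :: 7]; E=∅; C=[AP :: (let w = 2 in (let q = w in 3)) :: PRIM2(sub)]; D=∅⟩
t=10: ⟨S=∅; E={u↦7}; C=[(let v = -4 in v)]; D=[(∅, ∅, [(let w = 2 in (let q = w in 3)) :: PRIM2(sub)])]⟩
t=11: ⟨S=∅; E={u↦7}; C=[-4 :: (λv. v) :: AP]; D=[(∅, ∅, [(let w = 2 in (let q = w in 3)) :: PRIM2(sub)])]⟩
t=12: ⟨S=[-4]; E={u↦7}; C=[(λv. v) :: AP]; D=[(∅, ∅, [(let w = 2 in (let q = w in 3)) :: PRIM2(sub)])]⟩
t=13: ⟨S=[clo(λv. v, {u↦7}) :: -4]; E={u↦7}; C=[AP]; D=[(∅, ∅, [(let w = 2 in (let q = w in 3)) :: PRIM2(sub)])]⟩
t=14: ⟨S=∅; E={v↦-4, u↦7}; C=[v]; D=[(∅, {u↦7}, ∅) :: (∅, ∅, [(let w = 2 in (let q = w in 3)) :: PRIM2(sub)])]⟩
t=15: ⟨S=[-4]; E={v↦-4, u↦7}; C=∅; D=[(∅, {u↦7}, ∅) :: (∅, ∅, [(let w = 2 in (let q = w in 3)) :: PRIM2(sub)])]⟩
t=16: ⟨S=[-4]; E={u↦7}; C=∅; D=[(∅, ∅, [(let w = 2 in (let q = w in 3)) :: PRIM2(sub)])]⟩
t=17: ⟨S=[-4]; E=∅; C=[(let w = 2 in (let q = w in 3)) :: PRIM2(sub)]; D=∅⟩
t=18: ⟨S=[-4]; E=∅; C=[2 :: (λw. (let q = w in 3)) :: AP :: PRIM2(sub)]; D=∅⟩
t=19: ⟨S=[2 :: -4]; E=∅; C=[(λw. (let q = w in 3)) :: AP :: PRIM2(sub)]; D=∅⟩
t=20: ⟨S=[clo(λw. (let q = w in 3), ∅) :: 2 :: -4]; E=∅; C=[AP :: PRIM2(sub)]; D=∅⟩
t=21: ⟨S=∅; E={w↦2}; C=[(let q = w in 3)]; D=[([-4], ∅, [PRIM2(sub)])]⟩
t=22: ⟨S=∅; E={w↦2}; C=[w :: (λq. 3) :: AP]; D=[([-4], ∅, [PRIM2(sub)])]⟩
t=23: ⟨S=[2]; E={w↦2}; C=[(λq. 3) :: AP]; D=[([-4], ∅, [PRIM2(sub)])]⟩
t=24: ⟨S=[clo(λq. 3, {w↦2}) :: 2]; E={w↦2}; C=[AP]; D=[([-4], ∅, [PRIM2(sub)])]⟩
t=25: ⟨S=∅; E={q↦2, w↦2}; C=[3]; D=[(∅, {w↦2}, ∅) :: ([-4], ∅, [PRIM2(sub)])]⟩
t=26: ⟨S=[3]; E={q↦2, w↦2}; C=∅; D=[(∅, {w↦2}, ∅) :: ([-4], ∅, [PRIM2(sub)])]⟩
t=27: ⟨S=[3]; E={w↦2}; C=∅; D=[([-4], ∅, [PRIM2(sub)])]⟩
t=28: ⟨S=[3 :: -4]; E=∅; C=[PRIM2(sub)]; D=∅⟩
t=29: ⟨S=[-7]; E=∅; C=∅; D=∅⟩
→ final value -7

Answer: -7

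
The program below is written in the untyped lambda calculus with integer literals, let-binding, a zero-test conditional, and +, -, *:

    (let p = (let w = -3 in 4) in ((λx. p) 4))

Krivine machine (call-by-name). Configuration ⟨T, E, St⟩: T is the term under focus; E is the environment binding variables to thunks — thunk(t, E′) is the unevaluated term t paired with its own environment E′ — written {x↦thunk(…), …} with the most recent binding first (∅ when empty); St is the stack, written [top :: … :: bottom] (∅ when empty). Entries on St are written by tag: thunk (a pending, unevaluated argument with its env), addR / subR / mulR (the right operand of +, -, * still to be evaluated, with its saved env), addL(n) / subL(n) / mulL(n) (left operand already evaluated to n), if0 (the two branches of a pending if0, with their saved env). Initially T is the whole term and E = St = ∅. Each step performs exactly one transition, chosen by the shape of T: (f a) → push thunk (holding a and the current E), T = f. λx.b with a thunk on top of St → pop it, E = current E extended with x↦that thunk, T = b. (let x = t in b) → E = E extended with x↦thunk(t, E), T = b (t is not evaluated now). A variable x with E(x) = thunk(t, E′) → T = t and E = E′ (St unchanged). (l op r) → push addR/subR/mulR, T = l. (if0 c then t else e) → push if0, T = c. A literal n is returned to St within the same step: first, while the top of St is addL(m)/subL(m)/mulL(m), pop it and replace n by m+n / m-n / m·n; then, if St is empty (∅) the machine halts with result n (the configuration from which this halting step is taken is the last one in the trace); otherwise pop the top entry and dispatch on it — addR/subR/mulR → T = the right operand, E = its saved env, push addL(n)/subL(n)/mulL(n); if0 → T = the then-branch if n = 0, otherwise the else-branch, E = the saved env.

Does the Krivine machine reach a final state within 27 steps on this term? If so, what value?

step 0: ⟨T=(let p = (let w = -3 in 4) in ((λx. p) 4)); E=∅; St=∅⟩
step 1: ⟨T=((λx. p) 4); E={p↦thunk((let w = -3 in 4), ∅)}; St=∅⟩
step 2: ⟨T=(λx. p); E={p↦thunk((let w = -3 in 4), ∅)}; St=[thunk]⟩
step 3: ⟨T=p; E={x↦thunk(4, {p↦thunk((let w = -3 in 4), ∅)}), p↦thunk((let w = -3 in 4), ∅)}; St=∅⟩
step 4: ⟨T=(let w = -3 in 4); E=∅; St=∅⟩
step 5: ⟨T=4; E={w↦thunk(-3, ∅)}; St=∅⟩
→ final value 4

Answer: 4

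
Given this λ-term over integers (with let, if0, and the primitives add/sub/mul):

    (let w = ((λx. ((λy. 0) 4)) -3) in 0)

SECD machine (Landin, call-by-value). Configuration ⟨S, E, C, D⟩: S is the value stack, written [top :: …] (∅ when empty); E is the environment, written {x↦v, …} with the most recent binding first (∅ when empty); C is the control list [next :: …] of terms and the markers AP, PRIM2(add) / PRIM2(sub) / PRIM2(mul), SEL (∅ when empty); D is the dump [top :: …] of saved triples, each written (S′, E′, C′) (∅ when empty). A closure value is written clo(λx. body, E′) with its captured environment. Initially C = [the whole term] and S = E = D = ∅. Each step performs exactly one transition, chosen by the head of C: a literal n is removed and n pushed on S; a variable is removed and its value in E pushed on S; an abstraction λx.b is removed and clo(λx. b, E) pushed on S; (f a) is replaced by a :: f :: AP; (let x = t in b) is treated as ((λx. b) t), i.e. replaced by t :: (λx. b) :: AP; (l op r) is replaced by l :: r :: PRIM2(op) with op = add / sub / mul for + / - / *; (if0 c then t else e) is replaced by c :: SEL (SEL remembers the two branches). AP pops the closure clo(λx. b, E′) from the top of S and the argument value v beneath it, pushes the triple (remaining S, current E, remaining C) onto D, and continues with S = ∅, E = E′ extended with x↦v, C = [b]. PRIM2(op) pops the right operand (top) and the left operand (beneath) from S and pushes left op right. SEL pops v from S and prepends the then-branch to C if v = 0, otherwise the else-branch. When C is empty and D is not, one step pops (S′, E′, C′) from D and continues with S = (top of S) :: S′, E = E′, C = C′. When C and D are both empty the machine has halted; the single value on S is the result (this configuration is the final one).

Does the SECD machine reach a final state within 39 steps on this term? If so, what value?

Answer: 0

Derivation:
0. <S=∅, E=∅, C=[(let w = ((λx. ((λy. 0) 4)) -3) in 0)], D=∅>
1. <S=∅, E=∅, C=[((λx. ((λy. 0) 4)) -3) :: (λw. 0) :: AP], D=∅>
2. <S=∅, E=∅, C=[-3 :: (λx. ((λy. 0) 4)) :: AP :: (λw. 0) :: AP], D=∅>
3. <S=[-3], E=∅, C=[(λx. ((λy. 0) 4)) :: AP :: (λw. 0) :: AP], D=∅>
4. <S=[clo(λx. ((λy. 0) 4), ∅) :: -3], E=∅, C=[AP :: (λw. 0) :: AP], D=∅>
5. <S=∅, E={x↦-3}, C=[((λy. 0) 4)], D=[(∅, ∅, [(λw. 0) :: AP])]>
6. <S=∅, E={x↦-3}, C=[4 :: (λy. 0) :: AP], D=[(∅, ∅, [(λw. 0) :: AP])]>
7. <S=[4], E={x↦-3}, C=[(λy. 0) :: AP], D=[(∅, ∅, [(λw. 0) :: AP])]>
8. <S=[clo(λy. 0, {x↦-3}) :: 4], E={x↦-3}, C=[AP], D=[(∅, ∅, [(λw. 0) :: AP])]>
9. <S=∅, E={y↦4, x↦-3}, C=[0], D=[(∅, {x↦-3}, ∅) :: (∅, ∅, [(λw. 0) :: AP])]>
10. <S=[0], E={y↦4, x↦-3}, C=∅, D=[(∅, {x↦-3}, ∅) :: (∅, ∅, [(λw. 0) :: AP])]>
11. <S=[0], E={x↦-3}, C=∅, D=[(∅, ∅, [(λw. 0) :: AP])]>
12. <S=[0], E=∅, C=[(λw. 0) :: AP], D=∅>
13. <S=[clo(λw. 0, ∅) :: 0], E=∅, C=[AP], D=∅>
14. <S=∅, E={w↦0}, C=[0], D=[(∅, ∅, ∅)]>
15. <S=[0], E={w↦0}, C=∅, D=[(∅, ∅, ∅)]>
16. <S=[0], E=∅, C=∅, D=∅>
→ final value 0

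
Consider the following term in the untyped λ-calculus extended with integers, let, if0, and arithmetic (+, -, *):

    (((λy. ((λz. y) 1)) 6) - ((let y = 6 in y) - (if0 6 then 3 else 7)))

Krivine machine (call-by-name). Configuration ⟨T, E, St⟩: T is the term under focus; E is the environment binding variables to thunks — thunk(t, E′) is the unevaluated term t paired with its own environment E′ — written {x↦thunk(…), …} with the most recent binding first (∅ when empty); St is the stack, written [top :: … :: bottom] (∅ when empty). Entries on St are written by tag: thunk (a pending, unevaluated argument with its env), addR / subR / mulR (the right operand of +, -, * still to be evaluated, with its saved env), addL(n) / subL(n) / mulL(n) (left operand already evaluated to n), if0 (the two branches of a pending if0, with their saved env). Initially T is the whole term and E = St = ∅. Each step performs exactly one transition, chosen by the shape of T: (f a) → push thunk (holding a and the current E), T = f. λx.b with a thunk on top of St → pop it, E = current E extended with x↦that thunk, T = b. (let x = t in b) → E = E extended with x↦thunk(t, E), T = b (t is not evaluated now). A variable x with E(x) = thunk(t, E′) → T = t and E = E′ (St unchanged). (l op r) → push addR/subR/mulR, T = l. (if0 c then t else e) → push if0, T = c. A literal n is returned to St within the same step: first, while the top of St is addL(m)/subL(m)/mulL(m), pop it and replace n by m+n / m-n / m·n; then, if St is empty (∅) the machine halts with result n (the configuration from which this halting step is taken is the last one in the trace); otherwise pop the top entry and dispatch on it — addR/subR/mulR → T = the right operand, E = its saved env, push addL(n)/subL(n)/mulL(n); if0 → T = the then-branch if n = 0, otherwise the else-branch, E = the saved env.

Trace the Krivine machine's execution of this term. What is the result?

Answer: 7

Execution trace:
step 0: ⟨T=(((λy. ((λz. y) 1)) 6) - ((let y = 6 in y) - (if0 6 then 3 else 7))); E=∅; St=∅⟩
step 1: ⟨T=((λy. ((λz. y) 1)) 6); E=∅; St=[subR]⟩
step 2: ⟨T=(λy. ((λz. y) 1)); E=∅; St=[thunk :: subR]⟩
step 3: ⟨T=((λz. y) 1); E={y↦thunk(6, ∅)}; St=[subR]⟩
step 4: ⟨T=(λz. y); E={y↦thunk(6, ∅)}; St=[thunk :: subR]⟩
step 5: ⟨T=y; E={z↦thunk(1, {y↦thunk(6, ∅)}), y↦thunk(6, ∅)}; St=[subR]⟩
step 6: ⟨T=6; E=∅; St=[subR]⟩
step 7: ⟨T=((let y = 6 in y) - (if0 6 then 3 else 7)); E=∅; St=[subL(6)]⟩
step 8: ⟨T=(let y = 6 in y); E=∅; St=[subR :: subL(6)]⟩
step 9: ⟨T=y; E={y↦thunk(6, ∅)}; St=[subR :: subL(6)]⟩
step 10: ⟨T=6; E=∅; St=[subR :: subL(6)]⟩
step 11: ⟨T=(if0 6 then 3 else 7); E=∅; St=[subL(6) :: subL(6)]⟩
step 12: ⟨T=6; E=∅; St=[if0 :: subL(6) :: subL(6)]⟩
step 13: ⟨T=7; E=∅; St=[subL(6) :: subL(6)]⟩
→ final value 7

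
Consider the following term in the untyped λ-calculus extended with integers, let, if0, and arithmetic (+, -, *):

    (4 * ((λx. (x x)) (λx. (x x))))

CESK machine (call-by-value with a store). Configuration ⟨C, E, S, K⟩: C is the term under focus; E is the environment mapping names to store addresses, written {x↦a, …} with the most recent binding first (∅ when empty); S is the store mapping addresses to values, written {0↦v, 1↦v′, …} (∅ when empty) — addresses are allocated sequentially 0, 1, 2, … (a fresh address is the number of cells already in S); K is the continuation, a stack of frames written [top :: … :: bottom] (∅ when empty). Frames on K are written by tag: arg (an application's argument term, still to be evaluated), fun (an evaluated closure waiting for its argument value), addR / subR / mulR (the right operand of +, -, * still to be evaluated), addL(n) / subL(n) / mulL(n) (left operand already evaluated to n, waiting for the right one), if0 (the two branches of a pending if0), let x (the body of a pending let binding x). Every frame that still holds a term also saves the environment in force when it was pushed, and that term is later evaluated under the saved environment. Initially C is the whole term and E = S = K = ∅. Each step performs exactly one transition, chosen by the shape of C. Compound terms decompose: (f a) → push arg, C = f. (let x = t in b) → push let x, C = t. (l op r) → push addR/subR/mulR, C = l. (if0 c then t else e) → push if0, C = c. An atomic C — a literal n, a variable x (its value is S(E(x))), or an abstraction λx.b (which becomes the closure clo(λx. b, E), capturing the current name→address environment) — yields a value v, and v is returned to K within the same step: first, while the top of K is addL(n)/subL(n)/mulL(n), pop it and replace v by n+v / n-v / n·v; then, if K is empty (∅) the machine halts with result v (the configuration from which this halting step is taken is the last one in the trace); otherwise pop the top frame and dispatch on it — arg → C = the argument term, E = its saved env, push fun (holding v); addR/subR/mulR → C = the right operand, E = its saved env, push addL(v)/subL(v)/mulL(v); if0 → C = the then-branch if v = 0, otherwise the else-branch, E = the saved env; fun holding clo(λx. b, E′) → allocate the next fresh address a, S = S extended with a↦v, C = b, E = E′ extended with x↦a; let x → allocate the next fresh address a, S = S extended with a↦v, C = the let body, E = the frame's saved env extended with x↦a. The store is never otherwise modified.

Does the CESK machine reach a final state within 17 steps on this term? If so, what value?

t=0: [C=(4 * ((λx. (x x)) (λx. (x x)))) | E=∅ | S=∅ | K=∅]
t=1: [C=4 | E=∅ | S=∅ | K=[mulR]]
t=2: [C=((λx. (x x)) (λx. (x x))) | E=∅ | S=∅ | K=[mulL(4)]]
t=3: [C=(λx. (x x)) | E=∅ | S=∅ | K=[arg :: mulL(4)]]
t=4: [C=(λx. (x x)) | E=∅ | S=∅ | K=[fun :: mulL(4)]]
t=5: [C=(x x) | E={x↦0} | S={0↦clo(λx. (x x), ∅)} | K=[mulL(4)]]
t=6: [C=x | E={x↦0} | S={0↦clo(λx. (x x), ∅)} | K=[arg :: mulL(4)]]
t=7: [C=x | E={x↦0} | S={0↦clo(λx. (x x), ∅)} | K=[fun :: mulL(4)]]
t=8: [C=(x x) | E={x↦1} | S={0↦clo(λx. (x x), ∅), 1↦clo(λx. (x x), ∅)} | K=[mulL(4)]]
t=9: [C=x | E={x↦1} | S={0↦clo(λx. (x x), ∅), 1↦clo(λx. (x x), ∅)} | K=[arg :: mulL(4)]]
t=10: [C=x | E={x↦1} | S={0↦clo(λx. (x x), ∅), 1↦clo(λx. (x x), ∅)} | K=[fun :: mulL(4)]]
t=11: [C=(x x) | E={x↦2} | S={0↦clo(λx. (x x), ∅), 1↦clo(λx. (x x), ∅), 2↦clo(λx. (x x), ∅)} | K=[mulL(4)]]
t=12: [C=x | E={x↦2} | S={0↦clo(λx. (x x), ∅), 1↦clo(λx. (x x), ∅), 2↦clo(λx. (x x), ∅)} | K=[arg :: mulL(4)]]
t=13: [C=x | E={x↦2} | S={0↦clo(λx. (x x), ∅), 1↦clo(λx. (x x), ∅), 2↦clo(λx. (x x), ∅)} | K=[fun :: mulL(4)]]
t=14: [C=(x x) | E={x↦3} | S={0↦clo(λx. (x x), ∅), 1↦clo(λx. (x x), ∅), 2↦clo(λx. (x x), ∅), 3↦clo(λx. (x x), ∅)} | K=[mulL(4)]]
t=15: [C=x | E={x↦3} | S={0↦clo(λx. (x x), ∅), 1↦clo(λx. (x x), ∅), 2↦clo(λx. (x x), ∅), 3↦clo(λx. (x x), ∅)} | K=[arg :: mulL(4)]]
t=16: [C=x | E={x↦3} | S={0↦clo(λx. (x x), ∅), 1↦clo(λx. (x x), ∅), 2↦clo(λx. (x x), ∅), 3↦clo(λx. (x x), ∅)} | K=[fun :: mulL(4)]]
t=17: [C=(x x) | E={x↦4} | S={0↦clo(λx. (x x), ∅), 1↦clo(λx. (x x), ∅), 2↦clo(λx. (x x), ∅), 3↦clo(λx. (x x), ∅), 4↦clo(λx. (x x), ∅)} | K=[mulL(4)]]
→ 17 transitions taken and the configuration is still not final: no result within 17 steps

Answer: DIVERGES (no final state within 17 steps)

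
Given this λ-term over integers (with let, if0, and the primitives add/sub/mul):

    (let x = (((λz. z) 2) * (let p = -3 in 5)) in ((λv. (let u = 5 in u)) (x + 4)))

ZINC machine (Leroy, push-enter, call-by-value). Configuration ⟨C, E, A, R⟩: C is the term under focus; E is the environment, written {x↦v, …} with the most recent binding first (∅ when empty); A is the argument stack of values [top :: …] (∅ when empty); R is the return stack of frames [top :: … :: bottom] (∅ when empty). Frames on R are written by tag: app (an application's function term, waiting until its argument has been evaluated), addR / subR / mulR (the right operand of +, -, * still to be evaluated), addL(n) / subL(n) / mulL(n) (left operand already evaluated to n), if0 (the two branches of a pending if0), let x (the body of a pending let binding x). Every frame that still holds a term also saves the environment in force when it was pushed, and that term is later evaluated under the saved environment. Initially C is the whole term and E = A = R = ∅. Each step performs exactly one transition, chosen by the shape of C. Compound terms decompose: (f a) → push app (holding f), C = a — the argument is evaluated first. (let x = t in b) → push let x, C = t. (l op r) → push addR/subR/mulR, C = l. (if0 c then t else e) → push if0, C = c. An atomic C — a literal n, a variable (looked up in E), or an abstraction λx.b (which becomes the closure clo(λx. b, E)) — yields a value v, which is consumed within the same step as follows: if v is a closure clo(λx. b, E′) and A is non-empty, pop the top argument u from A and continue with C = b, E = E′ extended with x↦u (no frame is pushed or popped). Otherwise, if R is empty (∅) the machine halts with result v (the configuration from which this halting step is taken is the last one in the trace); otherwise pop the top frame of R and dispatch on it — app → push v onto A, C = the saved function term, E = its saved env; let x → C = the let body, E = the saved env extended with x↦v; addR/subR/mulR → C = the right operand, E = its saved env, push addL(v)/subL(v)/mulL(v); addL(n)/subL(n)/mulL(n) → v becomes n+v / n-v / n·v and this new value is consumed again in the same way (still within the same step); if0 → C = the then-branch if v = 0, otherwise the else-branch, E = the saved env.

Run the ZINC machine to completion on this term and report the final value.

Answer: 5

Derivation:
t=0: ⟨C=(let x = (((λz. z) 2) * (let p = -3 in 5)) in ((λv. (let u = 5 in u)) (x + 4))); E=∅; A=∅; R=∅⟩
t=1: ⟨C=(((λz. z) 2) * (let p = -3 in 5)); E=∅; A=∅; R=[let x]⟩
t=2: ⟨C=((λz. z) 2); E=∅; A=∅; R=[mulR :: let x]⟩
t=3: ⟨C=2; E=∅; A=∅; R=[app :: mulR :: let x]⟩
t=4: ⟨C=(λz. z); E=∅; A=[2]; R=[mulR :: let x]⟩
t=5: ⟨C=z; E={z↦2}; A=∅; R=[mulR :: let x]⟩
t=6: ⟨C=(let p = -3 in 5); E=∅; A=∅; R=[mulL(2) :: let x]⟩
t=7: ⟨C=-3; E=∅; A=∅; R=[let p :: mulL(2) :: let x]⟩
t=8: ⟨C=5; E={p↦-3}; A=∅; R=[mulL(2) :: let x]⟩
t=9: ⟨C=((λv. (let u = 5 in u)) (x + 4)); E={x↦10}; A=∅; R=∅⟩
t=10: ⟨C=(x + 4); E={x↦10}; A=∅; R=[app]⟩
t=11: ⟨C=x; E={x↦10}; A=∅; R=[addR :: app]⟩
t=12: ⟨C=4; E={x↦10}; A=∅; R=[addL(10) :: app]⟩
t=13: ⟨C=(λv. (let u = 5 in u)); E={x↦10}; A=[14]; R=∅⟩
t=14: ⟨C=(let u = 5 in u); E={v↦14, x↦10}; A=∅; R=∅⟩
t=15: ⟨C=5; E={v↦14, x↦10}; A=∅; R=[let u]⟩
t=16: ⟨C=u; E={u↦5, v↦14, x↦10}; A=∅; R=∅⟩
→ final value 5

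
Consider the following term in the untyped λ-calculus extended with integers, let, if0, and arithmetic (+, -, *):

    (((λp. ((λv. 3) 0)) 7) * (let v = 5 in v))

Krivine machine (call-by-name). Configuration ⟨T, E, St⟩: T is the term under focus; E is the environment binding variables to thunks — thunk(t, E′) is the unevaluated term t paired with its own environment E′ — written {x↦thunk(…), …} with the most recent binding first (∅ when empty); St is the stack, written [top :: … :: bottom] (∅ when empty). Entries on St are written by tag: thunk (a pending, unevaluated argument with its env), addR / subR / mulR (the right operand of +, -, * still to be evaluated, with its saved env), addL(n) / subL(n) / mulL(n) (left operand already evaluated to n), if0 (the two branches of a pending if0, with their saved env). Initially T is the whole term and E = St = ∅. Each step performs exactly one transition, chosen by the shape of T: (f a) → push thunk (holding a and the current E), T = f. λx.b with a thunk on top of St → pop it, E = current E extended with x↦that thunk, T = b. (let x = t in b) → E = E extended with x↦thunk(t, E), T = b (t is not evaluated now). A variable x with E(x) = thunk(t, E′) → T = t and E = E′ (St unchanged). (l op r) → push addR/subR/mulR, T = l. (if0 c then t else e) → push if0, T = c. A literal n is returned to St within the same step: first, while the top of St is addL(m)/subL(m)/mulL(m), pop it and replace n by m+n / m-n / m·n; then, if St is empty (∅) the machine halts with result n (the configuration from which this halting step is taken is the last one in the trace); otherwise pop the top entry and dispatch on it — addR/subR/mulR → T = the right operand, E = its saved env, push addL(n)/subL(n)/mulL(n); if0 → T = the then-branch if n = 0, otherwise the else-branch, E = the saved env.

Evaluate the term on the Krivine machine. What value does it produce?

step 0: ⟨T=(((λp. ((λv. 3) 0)) 7) * (let v = 5 in v)); E=∅; St=∅⟩
step 1: ⟨T=((λp. ((λv. 3) 0)) 7); E=∅; St=[mulR]⟩
step 2: ⟨T=(λp. ((λv. 3) 0)); E=∅; St=[thunk :: mulR]⟩
step 3: ⟨T=((λv. 3) 0); E={p↦thunk(7, ∅)}; St=[mulR]⟩
step 4: ⟨T=(λv. 3); E={p↦thunk(7, ∅)}; St=[thunk :: mulR]⟩
step 5: ⟨T=3; E={v↦thunk(0, {p↦thunk(7, ∅)}), p↦thunk(7, ∅)}; St=[mulR]⟩
step 6: ⟨T=(let v = 5 in v); E=∅; St=[mulL(3)]⟩
step 7: ⟨T=v; E={v↦thunk(5, ∅)}; St=[mulL(3)]⟩
step 8: ⟨T=5; E=∅; St=[mulL(3)]⟩
→ final value 15

Answer: 15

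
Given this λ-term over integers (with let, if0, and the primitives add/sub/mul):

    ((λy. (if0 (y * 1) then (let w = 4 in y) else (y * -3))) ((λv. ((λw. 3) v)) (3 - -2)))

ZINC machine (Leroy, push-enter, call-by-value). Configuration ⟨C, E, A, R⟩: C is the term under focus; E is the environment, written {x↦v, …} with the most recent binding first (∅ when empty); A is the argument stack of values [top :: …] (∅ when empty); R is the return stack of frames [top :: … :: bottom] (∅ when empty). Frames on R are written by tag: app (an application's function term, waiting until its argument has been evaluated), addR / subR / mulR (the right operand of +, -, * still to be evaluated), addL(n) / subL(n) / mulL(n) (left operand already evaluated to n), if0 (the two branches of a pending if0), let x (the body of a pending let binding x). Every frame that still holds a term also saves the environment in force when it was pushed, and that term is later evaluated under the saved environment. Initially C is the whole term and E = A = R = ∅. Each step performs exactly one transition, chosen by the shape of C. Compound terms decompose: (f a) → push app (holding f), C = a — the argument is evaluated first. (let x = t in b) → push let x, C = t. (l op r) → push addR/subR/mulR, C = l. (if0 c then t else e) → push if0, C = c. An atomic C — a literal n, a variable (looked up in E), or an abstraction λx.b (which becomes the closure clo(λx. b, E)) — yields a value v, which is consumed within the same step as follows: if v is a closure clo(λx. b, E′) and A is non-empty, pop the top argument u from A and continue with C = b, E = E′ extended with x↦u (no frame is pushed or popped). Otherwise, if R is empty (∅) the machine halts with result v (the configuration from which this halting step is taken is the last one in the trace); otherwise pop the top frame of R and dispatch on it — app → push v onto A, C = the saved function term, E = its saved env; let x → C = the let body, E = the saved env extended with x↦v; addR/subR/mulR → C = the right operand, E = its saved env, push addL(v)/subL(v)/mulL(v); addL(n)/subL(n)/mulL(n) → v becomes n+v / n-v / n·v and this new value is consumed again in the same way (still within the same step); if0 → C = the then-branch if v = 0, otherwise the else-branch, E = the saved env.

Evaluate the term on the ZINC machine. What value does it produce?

[0] <C=((λy. (if0 (y * 1) then (let w = 4 in y) else (y * -3))) ((λv. ((λw. 3) v)) (3 - -2))), E=∅, A=∅, R=∅>
[1] <C=((λv. ((λw. 3) v)) (3 - -2)), E=∅, A=∅, R=[app]>
[2] <C=(3 - -2), E=∅, A=∅, R=[app :: app]>
[3] <C=3, E=∅, A=∅, R=[subR :: app :: app]>
[4] <C=-2, E=∅, A=∅, R=[subL(3) :: app :: app]>
[5] <C=(λv. ((λw. 3) v)), E=∅, A=[5], R=[app]>
[6] <C=((λw. 3) v), E={v↦5}, A=∅, R=[app]>
[7] <C=v, E={v↦5}, A=∅, R=[app :: app]>
[8] <C=(λw. 3), E={v↦5}, A=[5], R=[app]>
[9] <C=3, E={w↦5, v↦5}, A=∅, R=[app]>
[10] <C=(λy. (if0 (y * 1) then (let w = 4 in y) else (y * -3))), E=∅, A=[3], R=∅>
[11] <C=(if0 (y * 1) then (let w = 4 in y) else (y * -3)), E={y↦3}, A=∅, R=∅>
[12] <C=(y * 1), E={y↦3}, A=∅, R=[if0]>
[13] <C=y, E={y↦3}, A=∅, R=[mulR :: if0]>
[14] <C=1, E={y↦3}, A=∅, R=[mulL(3) :: if0]>
[15] <C=(y * -3), E={y↦3}, A=∅, R=∅>
[16] <C=y, E={y↦3}, A=∅, R=[mulR]>
[17] <C=-3, E={y↦3}, A=∅, R=[mulL(3)]>
→ final value -9

Answer: -9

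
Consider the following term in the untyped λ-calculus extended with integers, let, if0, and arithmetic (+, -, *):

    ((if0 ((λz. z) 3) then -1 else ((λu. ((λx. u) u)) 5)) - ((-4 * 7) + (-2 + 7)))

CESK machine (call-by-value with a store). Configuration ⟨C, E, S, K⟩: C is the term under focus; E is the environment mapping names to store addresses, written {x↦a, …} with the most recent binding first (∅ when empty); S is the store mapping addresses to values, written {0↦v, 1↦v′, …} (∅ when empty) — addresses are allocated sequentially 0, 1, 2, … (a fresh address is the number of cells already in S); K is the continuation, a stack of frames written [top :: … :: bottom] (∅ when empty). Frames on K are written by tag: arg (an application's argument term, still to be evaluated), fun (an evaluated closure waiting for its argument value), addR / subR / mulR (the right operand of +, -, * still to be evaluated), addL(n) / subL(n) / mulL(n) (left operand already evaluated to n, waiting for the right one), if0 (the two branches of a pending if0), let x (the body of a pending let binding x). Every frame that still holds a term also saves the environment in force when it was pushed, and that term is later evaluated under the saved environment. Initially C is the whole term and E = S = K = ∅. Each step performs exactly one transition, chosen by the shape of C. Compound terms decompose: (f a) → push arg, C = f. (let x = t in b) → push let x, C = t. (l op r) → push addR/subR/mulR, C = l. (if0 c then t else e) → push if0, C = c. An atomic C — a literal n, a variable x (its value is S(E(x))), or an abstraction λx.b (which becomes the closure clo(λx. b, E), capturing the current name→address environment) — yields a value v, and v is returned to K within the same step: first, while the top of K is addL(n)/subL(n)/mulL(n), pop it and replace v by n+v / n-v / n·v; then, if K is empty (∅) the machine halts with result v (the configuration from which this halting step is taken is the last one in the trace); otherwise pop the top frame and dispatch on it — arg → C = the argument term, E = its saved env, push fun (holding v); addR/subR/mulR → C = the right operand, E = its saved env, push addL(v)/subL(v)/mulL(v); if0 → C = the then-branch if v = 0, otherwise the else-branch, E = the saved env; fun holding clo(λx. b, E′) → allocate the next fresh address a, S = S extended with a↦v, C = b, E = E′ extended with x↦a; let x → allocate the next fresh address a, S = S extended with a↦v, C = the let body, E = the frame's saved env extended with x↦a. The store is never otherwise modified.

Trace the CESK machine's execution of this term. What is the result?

t=0: ⟨C=((if0 ((λz. z) 3) then -1 else ((λu. ((λx. u) u)) 5)) - ((-4 * 7) + (-2 + 7))); E=∅; S=∅; K=∅⟩
t=1: ⟨C=(if0 ((λz. z) 3) then -1 else ((λu. ((λx. u) u)) 5)); E=∅; S=∅; K=[subR]⟩
t=2: ⟨C=((λz. z) 3); E=∅; S=∅; K=[if0 :: subR]⟩
t=3: ⟨C=(λz. z); E=∅; S=∅; K=[arg :: if0 :: subR]⟩
t=4: ⟨C=3; E=∅; S=∅; K=[fun :: if0 :: subR]⟩
t=5: ⟨C=z; E={z↦0}; S={0↦3}; K=[if0 :: subR]⟩
t=6: ⟨C=((λu. ((λx. u) u)) 5); E=∅; S={0↦3}; K=[subR]⟩
t=7: ⟨C=(λu. ((λx. u) u)); E=∅; S={0↦3}; K=[arg :: subR]⟩
t=8: ⟨C=5; E=∅; S={0↦3}; K=[fun :: subR]⟩
t=9: ⟨C=((λx. u) u); E={u↦1}; S={0↦3, 1↦5}; K=[subR]⟩
t=10: ⟨C=(λx. u); E={u↦1}; S={0↦3, 1↦5}; K=[arg :: subR]⟩
t=11: ⟨C=u; E={u↦1}; S={0↦3, 1↦5}; K=[fun :: subR]⟩
t=12: ⟨C=u; E={x↦2, u↦1}; S={0↦3, 1↦5, 2↦5}; K=[subR]⟩
t=13: ⟨C=((-4 * 7) + (-2 + 7)); E=∅; S={0↦3, 1↦5, 2↦5}; K=[subL(5)]⟩
t=14: ⟨C=(-4 * 7); E=∅; S={0↦3, 1↦5, 2↦5}; K=[addR :: subL(5)]⟩
t=15: ⟨C=-4; E=∅; S={0↦3, 1↦5, 2↦5}; K=[mulR :: addR :: subL(5)]⟩
t=16: ⟨C=7; E=∅; S={0↦3, 1↦5, 2↦5}; K=[mulL(-4) :: addR :: subL(5)]⟩
t=17: ⟨C=(-2 + 7); E=∅; S={0↦3, 1↦5, 2↦5}; K=[addL(-28) :: subL(5)]⟩
t=18: ⟨C=-2; E=∅; S={0↦3, 1↦5, 2↦5}; K=[addR :: addL(-28) :: subL(5)]⟩
t=19: ⟨C=7; E=∅; S={0↦3, 1↦5, 2↦5}; K=[addL(-2) :: addL(-28) :: subL(5)]⟩
→ final value 28

Answer: 28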